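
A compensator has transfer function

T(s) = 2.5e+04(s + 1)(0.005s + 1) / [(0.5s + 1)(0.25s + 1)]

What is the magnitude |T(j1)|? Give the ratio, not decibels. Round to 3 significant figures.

3.07e+04

At ω = 1 rad/s:
zero (1 + j1·1) = 1 + j1 → |·| ≈ 1.4142, ∠ ≈ 45.00°
zero (1 + j1·0.005) = 1 + j0.005 → |·| ≈ 1, ∠ ≈ 0.29°
pole (1 + j1·0.5) = 1 + j0.5 → |·| ≈ 1.118, ∠ ≈ 26.57°
pole (1 + j1·0.25) = 1 + j0.25 → |·| ≈ 1.0308, ∠ ≈ 14.04°
|T| = 2.5e+04 · 1.4142 · 1 / (1.118 · 1.0308) ≈ 30679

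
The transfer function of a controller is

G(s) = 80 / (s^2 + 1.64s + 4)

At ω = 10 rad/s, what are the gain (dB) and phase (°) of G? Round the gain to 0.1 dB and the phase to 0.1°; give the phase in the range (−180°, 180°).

At s = jω = j10:
quadratic: (j10)² + 1.64·j10 + 4 = -96 + j16.4 → |·| ≈ 97.391, ∠ ≈ 170.31°
|G| = 80 / 97.391 ≈ 0.82143
Gain = 20 log₁₀(0.82143) ≈ -1.71 dB
∠G = 0.00° − 170.31° = -170.31°

-1.7 dB, -170.3°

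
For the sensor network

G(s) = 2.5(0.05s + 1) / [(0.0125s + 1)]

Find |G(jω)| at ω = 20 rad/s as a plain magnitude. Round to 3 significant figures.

3.43

At ω = 20 rad/s:
zero (1 + j20·0.05) = 1 + j1 → |·| ≈ 1.4142, ∠ ≈ 45.00°
pole (1 + j20·0.0125) = 1 + j0.25 → |·| ≈ 1.0308, ∠ ≈ 14.04°
|G| = 2.5 · 1.4142 / (1.0308) ≈ 3.4299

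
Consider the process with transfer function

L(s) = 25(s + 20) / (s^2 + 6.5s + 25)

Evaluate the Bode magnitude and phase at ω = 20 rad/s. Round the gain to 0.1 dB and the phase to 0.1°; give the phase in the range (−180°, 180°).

5.0 dB, -115.9°

At s = jω = j20:
zero (s+20): 20 + j20 → |·| = √(20²+20²) = √800 ≈ 28.284, ∠ = arctan(20/20) ≈ 45.00°
quadratic: (j20)² + 6.5·j20 + 25 = -375 + j130 → |·| ≈ 396.89, ∠ ≈ 160.88°
|L| = 25 · 28.284 / 396.89 ≈ 1.7816
Gain = 20 log₁₀(1.7816) ≈ 5.02 dB
∠L = 45.00° − 160.88° = -115.88°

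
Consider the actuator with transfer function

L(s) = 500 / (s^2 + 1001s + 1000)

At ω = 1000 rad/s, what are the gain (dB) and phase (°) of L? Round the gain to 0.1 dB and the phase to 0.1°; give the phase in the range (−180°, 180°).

Substitute s = j1000:
Numerator: 500 = 500 + j0
Denominator: (j1000)^2 + 1001(j1000) + 1000 = -999000 + j1001000
|N| = √(500² + 0²) ≈ 500, ∠N ≈ 0.00°
|D| = √(999000² + 1001000²) ≈ 1.4142e+06, ∠D ≈ 134.94°
|L| = 500 / 1.4142e+06 ≈ 0.00035356
Gain = 20 log₁₀(0.00035356) ≈ -69.03 dB
∠L = 0.00° − 134.94° = -134.94°

-69.0 dB, -134.9°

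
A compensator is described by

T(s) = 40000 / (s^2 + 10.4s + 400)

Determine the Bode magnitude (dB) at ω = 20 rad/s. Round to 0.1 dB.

45.7 dB

At s = jω = j20:
quadratic: (j20)² + 10.4·j20 + 400 = 0 + j208 → |·| ≈ 208, ∠ ≈ 90.00°
|T| = 40000 / 208 ≈ 192.31
Gain = 20 log₁₀(192.31) ≈ 45.68 dB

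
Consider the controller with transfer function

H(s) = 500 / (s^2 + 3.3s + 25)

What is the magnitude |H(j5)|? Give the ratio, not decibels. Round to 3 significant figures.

30.3

At s = jω = j5:
quadratic: (j5)² + 3.3·j5 + 25 = 0 + j16.5 → |·| ≈ 16.5, ∠ ≈ 90.00°
|H| = 500 / 16.5 ≈ 30.303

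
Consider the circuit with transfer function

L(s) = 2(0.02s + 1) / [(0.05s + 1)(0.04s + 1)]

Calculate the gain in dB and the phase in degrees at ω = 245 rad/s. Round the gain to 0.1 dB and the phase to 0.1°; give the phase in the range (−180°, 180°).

-21.7 dB, -91.0°

At ω = 245 rad/s:
zero (1 + j245·0.02) = 1 + j4.9 → |·| ≈ 5.001, ∠ ≈ 78.47°
pole (1 + j245·0.05) = 1 + j12.25 → |·| ≈ 12.291, ∠ ≈ 85.33°
pole (1 + j245·0.04) = 1 + j9.8 → |·| ≈ 9.8509, ∠ ≈ 84.17°
|L| = 2 · 5.001 / (12.291 · 9.8509) ≈ 0.082608
Gain = 20 log₁₀(0.082608) ≈ -21.66 dB
∠L = (78.47°) − (85.33° + 84.17°) = -91.03°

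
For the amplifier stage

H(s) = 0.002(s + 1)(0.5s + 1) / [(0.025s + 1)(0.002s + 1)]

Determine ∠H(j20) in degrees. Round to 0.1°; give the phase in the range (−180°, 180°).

142.6°

At ω = 20 rad/s:
zero (1 + j20·1) = 1 + j20 → |·| ≈ 20.025, ∠ ≈ 87.14°
zero (1 + j20·0.5) = 1 + j10 → |·| ≈ 10.05, ∠ ≈ 84.29°
pole (1 + j20·0.025) = 1 + j0.5 → |·| ≈ 1.118, ∠ ≈ 26.57°
pole (1 + j20·0.002) = 1 + j0.04 → |·| ≈ 1.0008, ∠ ≈ 2.29°
∠H = (87.14° + 84.29°) − (26.57° + 2.29°) = 142.57°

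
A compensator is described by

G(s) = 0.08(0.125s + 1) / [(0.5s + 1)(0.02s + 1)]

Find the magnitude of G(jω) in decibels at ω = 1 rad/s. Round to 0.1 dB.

-22.8 dB

At ω = 1 rad/s:
zero (1 + j1·0.125) = 1 + j0.125 → |·| ≈ 1.0078, ∠ ≈ 7.13°
pole (1 + j1·0.5) = 1 + j0.5 → |·| ≈ 1.118, ∠ ≈ 26.57°
pole (1 + j1·0.02) = 1 + j0.02 → |·| ≈ 1.0002, ∠ ≈ 1.15°
|G| = 0.08 · 1.0078 / (1.118 · 1.0002) ≈ 0.0721
Gain = 20 log₁₀(0.0721) ≈ -22.84 dB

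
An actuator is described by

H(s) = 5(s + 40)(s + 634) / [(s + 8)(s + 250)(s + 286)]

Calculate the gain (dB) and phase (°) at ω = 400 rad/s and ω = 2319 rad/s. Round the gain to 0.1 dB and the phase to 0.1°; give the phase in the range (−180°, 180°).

At s = jω = j400:
zero (s+40): 40 + j400 → |·| = √(40²+400²) = √161600 ≈ 402, ∠ = arctan(400/40) ≈ 84.29°
zero (s+634): 634 + j400 → |·| = √(634²+400²) = √561956 ≈ 749.64, ∠ = arctan(400/634) ≈ 32.25°
pole (s+8): 8 + j400 → |·| = √(8²+400²) = √160064 ≈ 400.08, ∠ = arctan(400/8) ≈ 88.85°
pole (s+250): 250 + j400 → |·| = √(250²+400²) = √222500 ≈ 471.7, ∠ = arctan(400/250) ≈ 57.99°
pole (s+286): 286 + j400 → |·| = √(286²+400²) = √241796 ≈ 491.73, ∠ = arctan(400/286) ≈ 54.44°
|H| = 5 · 3.0136e+05 / 9.2798e+07 ≈ 0.016237
Gain = 20 log₁₀(0.016237) ≈ -35.79 dB
∠H = 116.54° − 201.28° = -84.74°

At s = jω = j2319:
zero (s+40): 40 + j2319 → |·| = √(40²+2319²) = √5379361 ≈ 2319.3, ∠ = arctan(2319/40) ≈ 89.01°
zero (s+634): 634 + j2319 → |·| = √(634²+2319²) = √5779717 ≈ 2404.1, ∠ = arctan(2319/634) ≈ 74.71°
pole (s+8): 8 + j2319 → |·| = √(8²+2319²) = √5377825 ≈ 2319, ∠ = arctan(2319/8) ≈ 89.80°
pole (s+250): 250 + j2319 → |·| = √(250²+2319²) = √5440261 ≈ 2332.4, ∠ = arctan(2319/250) ≈ 83.85°
pole (s+286): 286 + j2319 → |·| = √(286²+2319²) = √5459557 ≈ 2336.6, ∠ = arctan(2319/286) ≈ 82.97°
|H| = 5 · 5.5758e+06 / 1.2638e+10 ≈ 0.002206
Gain = 20 log₁₀(0.002206) ≈ -53.13 dB
∠H = 163.72° − 256.62° = -92.90°

ω = 400: -35.8 dB, -84.7°; ω = 2319: -53.1 dB, -92.9°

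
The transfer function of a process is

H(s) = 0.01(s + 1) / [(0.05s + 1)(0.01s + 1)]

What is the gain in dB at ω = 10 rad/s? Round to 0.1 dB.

-21.0 dB

At ω = 10 rad/s:
zero (1 + j10·1) = 1 + j10 → |·| ≈ 10.05, ∠ ≈ 84.29°
pole (1 + j10·0.05) = 1 + j0.5 → |·| ≈ 1.118, ∠ ≈ 26.57°
pole (1 + j10·0.01) = 1 + j0.1 → |·| ≈ 1.005, ∠ ≈ 5.71°
|H| = 0.01 · 10.05 / (1.118 · 1.005) ≈ 0.089445
Gain = 20 log₁₀(0.089445) ≈ -20.97 dB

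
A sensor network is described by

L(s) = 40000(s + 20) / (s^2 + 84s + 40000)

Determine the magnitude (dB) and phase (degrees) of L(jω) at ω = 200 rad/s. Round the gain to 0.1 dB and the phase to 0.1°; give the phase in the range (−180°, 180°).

At s = jω = j200:
zero (s+20): 20 + j200 → |·| = √(20²+200²) = √40400 ≈ 201, ∠ = arctan(200/20) ≈ 84.29°
quadratic: (j200)² + 84·j200 + 40000 = 0 + j16800 → |·| ≈ 16800, ∠ ≈ 90.00°
|L| = 40000 · 201 / 16800 ≈ 478.57
Gain = 20 log₁₀(478.57) ≈ 53.60 dB
∠L = 84.29° − 90.00° = -5.71°

53.6 dB, -5.7°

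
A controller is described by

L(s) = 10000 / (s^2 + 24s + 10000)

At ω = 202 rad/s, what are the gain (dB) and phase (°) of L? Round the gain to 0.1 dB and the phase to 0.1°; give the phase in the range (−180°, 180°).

-9.9 dB, -171.1°

At s = jω = j202:
quadratic: (j202)² + 24·j202 + 10000 = -30804 + j4848 → |·| ≈ 31183, ∠ ≈ 171.06°
|L| = 10000 / 31183 ≈ 0.32069
Gain = 20 log₁₀(0.32069) ≈ -9.88 dB
∠L = 0.00° − 171.06° = -171.06°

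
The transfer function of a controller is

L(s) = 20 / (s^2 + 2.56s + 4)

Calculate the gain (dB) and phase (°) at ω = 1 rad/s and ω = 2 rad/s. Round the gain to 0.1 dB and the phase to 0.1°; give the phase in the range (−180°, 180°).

ω = 1: 14.1 dB, -40.5°; ω = 2: 11.8 dB, -90.0°

At s = jω = j1:
quadratic: (j1)² + 2.56·j1 + 4 = 3 + j2.56 → |·| ≈ 3.9438, ∠ ≈ 40.48°
|L| = 20 / 3.9438 ≈ 5.0713
Gain = 20 log₁₀(5.0713) ≈ 14.10 dB
∠L = 0.00° − 40.48° = -40.48°

At s = jω = j2:
quadratic: (j2)² + 2.56·j2 + 4 = 0 + j5.12 → |·| ≈ 5.12, ∠ ≈ 90.00°
|L| = 20 / 5.12 ≈ 3.9062
Gain = 20 log₁₀(3.9062) ≈ 11.84 dB
∠L = 0.00° − 90.00° = -90.00°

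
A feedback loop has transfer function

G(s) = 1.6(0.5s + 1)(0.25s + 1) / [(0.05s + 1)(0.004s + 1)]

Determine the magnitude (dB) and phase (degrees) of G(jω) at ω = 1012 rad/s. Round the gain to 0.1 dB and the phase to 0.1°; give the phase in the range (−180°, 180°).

At ω = 1012 rad/s:
zero (1 + j1012·0.5) = 1 + j506 → |·| ≈ 506, ∠ ≈ 89.89°
zero (1 + j1012·0.25) = 1 + j253 → |·| ≈ 253, ∠ ≈ 89.77°
pole (1 + j1012·0.05) = 1 + j50.6 → |·| ≈ 50.61, ∠ ≈ 88.87°
pole (1 + j1012·0.004) = 1 + j4.048 → |·| ≈ 4.1697, ∠ ≈ 76.12°
|G| = 1.6 · 506 · 253 / (50.61 · 4.1697) ≈ 970.62
Gain = 20 log₁₀(970.62) ≈ 59.74 dB
∠G = (89.89° + 89.77°) − (88.87° + 76.12°) = 14.67°

59.7 dB, 14.7°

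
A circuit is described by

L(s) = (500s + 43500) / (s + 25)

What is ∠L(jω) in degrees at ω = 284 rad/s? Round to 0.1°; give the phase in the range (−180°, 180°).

-12.0°

Substitute s = j284:
Numerator: 500(j284) + 43500 = 43500 + j142000
Denominator: (j284) + 25 = 25 + j284
|N| = √(43500² + 142000²) ≈ 1.4851e+05, ∠N ≈ 72.97°
|D| = √(25² + 284²) ≈ 285.1, ∠D ≈ 84.97°
∠L = 72.97° − 84.97° = -12.00°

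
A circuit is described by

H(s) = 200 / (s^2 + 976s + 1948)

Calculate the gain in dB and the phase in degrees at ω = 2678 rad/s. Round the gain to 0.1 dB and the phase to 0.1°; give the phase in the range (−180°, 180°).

Substitute s = j2678:
Numerator: 200 = 200 + j0
Denominator: (j2678)^2 + 976(j2678) + 1948 = -7169736 + j2613728
|N| = √(200² + 0²) ≈ 200, ∠N ≈ 0.00°
|D| = √(7169736² + 2613728²) ≈ 7.6313e+06, ∠D ≈ 159.97°
|H| = 200 / 7.6313e+06 ≈ 2.6208e-05
Gain = 20 log₁₀(2.6208e-05) ≈ -91.63 dB
∠H = 0.00° − 159.97° = -159.97°

-91.6 dB, -160.0°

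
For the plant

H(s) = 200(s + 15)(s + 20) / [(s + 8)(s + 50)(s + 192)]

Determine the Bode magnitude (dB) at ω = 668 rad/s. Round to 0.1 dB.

-10.8 dB

At s = jω = j668:
zero (s+15): 15 + j668 → |·| = √(15²+668²) = √446449 ≈ 668.17, ∠ = arctan(668/15) ≈ 88.71°
zero (s+20): 20 + j668 → |·| = √(20²+668²) = √446624 ≈ 668.3, ∠ = arctan(668/20) ≈ 88.29°
pole (s+8): 8 + j668 → |·| = √(8²+668²) = √446288 ≈ 668.05, ∠ = arctan(668/8) ≈ 89.31°
pole (s+50): 50 + j668 → |·| = √(50²+668²) = √448724 ≈ 669.87, ∠ = arctan(668/50) ≈ 85.72°
pole (s+192): 192 + j668 → |·| = √(192²+668²) = √483088 ≈ 695.05, ∠ = arctan(668/192) ≈ 73.96°
|H| = 200 · 4.4654e+05 / 3.1104e+08 ≈ 0.28713
Gain = 20 log₁₀(0.28713) ≈ -10.84 dB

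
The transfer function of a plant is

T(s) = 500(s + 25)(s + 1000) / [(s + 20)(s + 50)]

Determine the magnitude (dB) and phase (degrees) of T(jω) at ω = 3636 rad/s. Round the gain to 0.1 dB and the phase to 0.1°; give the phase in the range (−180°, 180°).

At s = jω = j3636:
zero (s+25): 25 + j3636 → |·| = √(25²+3636²) = √13221121 ≈ 3636.1, ∠ = arctan(3636/25) ≈ 89.61°
zero (s+1000): 1000 + j3636 → |·| = √(1000²+3636²) = √14220496 ≈ 3771, ∠ = arctan(3636/1000) ≈ 74.62°
pole (s+20): 20 + j3636 → |·| = √(20²+3636²) = √13220896 ≈ 3636.1, ∠ = arctan(3636/20) ≈ 89.68°
pole (s+50): 50 + j3636 → |·| = √(50²+3636²) = √13222996 ≈ 3636.3, ∠ = arctan(3636/50) ≈ 89.21°
|T| = 500 · 1.3712e+07 / 1.3222e+07 ≈ 518.53
Gain = 20 log₁₀(518.53) ≈ 54.30 dB
∠T = 164.23° − 178.89° = -14.66°

54.3 dB, -14.7°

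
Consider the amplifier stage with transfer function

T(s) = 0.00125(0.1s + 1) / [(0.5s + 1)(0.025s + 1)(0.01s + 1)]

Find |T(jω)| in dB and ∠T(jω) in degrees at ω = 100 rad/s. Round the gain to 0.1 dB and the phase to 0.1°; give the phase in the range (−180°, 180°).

At ω = 100 rad/s:
zero (1 + j100·0.1) = 1 + j10 → |·| ≈ 10.05, ∠ ≈ 84.29°
pole (1 + j100·0.5) = 1 + j50 → |·| ≈ 50.01, ∠ ≈ 88.85°
pole (1 + j100·0.025) = 1 + j2.5 → |·| ≈ 2.6926, ∠ ≈ 68.20°
pole (1 + j100·0.01) = 1 + j1 → |·| ≈ 1.4142, ∠ ≈ 45.00°
|T| = 0.00125 · 10.05 / (50.01 · 2.6926 · 1.4142) ≈ 6.5968e-05
Gain = 20 log₁₀(6.5968e-05) ≈ -83.61 dB
∠T = (84.29°) − (88.85° + 68.20° + 45.00°) = -117.76°

-83.6 dB, -117.8°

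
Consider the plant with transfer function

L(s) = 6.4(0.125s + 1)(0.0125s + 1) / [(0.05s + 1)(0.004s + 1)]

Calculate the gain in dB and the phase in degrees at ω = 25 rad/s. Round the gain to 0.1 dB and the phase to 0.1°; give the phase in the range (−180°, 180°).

22.7 dB, 32.6°

At ω = 25 rad/s:
zero (1 + j25·0.125) = 1 + j3.125 → |·| ≈ 3.2811, ∠ ≈ 72.26°
zero (1 + j25·0.0125) = 1 + j0.3125 → |·| ≈ 1.0477, ∠ ≈ 17.35°
pole (1 + j25·0.05) = 1 + j1.25 → |·| ≈ 1.6008, ∠ ≈ 51.34°
pole (1 + j25·0.004) = 1 + j0.1 → |·| ≈ 1.005, ∠ ≈ 5.71°
|L| = 6.4 · 3.2811 · 1.0477 / (1.6008 · 1.005) ≈ 13.675
Gain = 20 log₁₀(13.675) ≈ 22.72 dB
∠L = (72.26° + 17.35°) − (51.34° + 5.71°) = 32.56°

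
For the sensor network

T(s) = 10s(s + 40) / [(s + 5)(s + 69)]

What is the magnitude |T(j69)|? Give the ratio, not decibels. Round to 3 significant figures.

8.15

At s = jω = j69:
zero (s+40): 40 + j69 → |·| = √(40²+69²) = √6361 ≈ 79.756, ∠ = arctan(69/40) ≈ 59.90°
zero at origin: s = j69 → |·| = 69, ∠ = 90.00°
pole (s+5): 5 + j69 → |·| = √(5²+69²) = √4786 ≈ 69.181, ∠ = arctan(69/5) ≈ 85.86°
pole (s+69): 69 + j69 → |·| = √(69²+69²) = √9522 ≈ 97.581, ∠ = arctan(69/69) ≈ 45.00°
|T| = 10 · 5503.2 / 6750.8 ≈ 8.1519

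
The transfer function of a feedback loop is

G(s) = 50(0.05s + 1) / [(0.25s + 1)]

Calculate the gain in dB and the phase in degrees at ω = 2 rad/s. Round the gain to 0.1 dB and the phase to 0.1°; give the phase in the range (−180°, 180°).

At ω = 2 rad/s:
zero (1 + j2·0.05) = 1 + j0.1 → |·| ≈ 1.005, ∠ ≈ 5.71°
pole (1 + j2·0.25) = 1 + j0.5 → |·| ≈ 1.118, ∠ ≈ 26.57°
|G| = 50 · 1.005 / (1.118) ≈ 44.946
Gain = 20 log₁₀(44.946) ≈ 33.05 dB
∠G = (5.71°) − (26.57°) = -20.86°

33.1 dB, -20.9°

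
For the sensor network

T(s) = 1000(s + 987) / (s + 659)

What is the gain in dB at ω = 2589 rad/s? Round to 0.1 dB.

At s = jω = j2589:
zero (s+987): 987 + j2589 → |·| = √(987²+2589²) = √7677090 ≈ 2770.8, ∠ = arctan(2589/987) ≈ 69.13°
pole (s+659): 659 + j2589 → |·| = √(659²+2589²) = √7137202 ≈ 2671.6, ∠ = arctan(2589/659) ≈ 75.72°
|T| = 1000 · 2770.8 / 2671.6 ≈ 1037.1
Gain = 20 log₁₀(1037.1) ≈ 60.32 dB

60.3 dB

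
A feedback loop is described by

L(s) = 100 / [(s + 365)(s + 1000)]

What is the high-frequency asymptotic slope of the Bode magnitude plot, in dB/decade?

Each pole contributes −20 dB/decade at high frequency; each zero contributes +20 dB/decade.
Net: 0 zero(s) − 2 pole(s) → -40 dB/decade.

-40 dB/decade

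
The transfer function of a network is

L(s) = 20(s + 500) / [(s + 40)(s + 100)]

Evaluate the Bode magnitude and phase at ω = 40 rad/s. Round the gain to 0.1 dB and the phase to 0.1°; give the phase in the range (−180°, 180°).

4.3 dB, -62.2°

At s = jω = j40:
zero (s+500): 500 + j40 → |·| = √(500²+40²) = √251600 ≈ 501.6, ∠ = arctan(40/500) ≈ 4.57°
pole (s+40): 40 + j40 → |·| = √(40²+40²) = √3200 ≈ 56.569, ∠ = arctan(40/40) ≈ 45.00°
pole (s+100): 100 + j40 → |·| = √(100²+40²) = √11600 ≈ 107.7, ∠ = arctan(40/100) ≈ 21.80°
|L| = 20 · 501.6 / 6092.5 ≈ 1.6466
Gain = 20 log₁₀(1.6466) ≈ 4.33 dB
∠L = 4.57° − 66.80° = -62.23°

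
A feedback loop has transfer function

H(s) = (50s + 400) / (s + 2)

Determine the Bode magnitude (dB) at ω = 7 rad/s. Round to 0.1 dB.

Substitute s = j7:
Numerator: 50(j7) + 400 = 400 + j350
Denominator: (j7) + 2 = 2 + j7
|N| = √(400² + 350²) ≈ 531.51, ∠N ≈ 41.19°
|D| = √(2² + 7²) ≈ 7.2801, ∠D ≈ 74.05°
|H| = 531.51 / 7.2801 ≈ 73.009
Gain = 20 log₁₀(73.009) ≈ 37.27 dB

37.3 dB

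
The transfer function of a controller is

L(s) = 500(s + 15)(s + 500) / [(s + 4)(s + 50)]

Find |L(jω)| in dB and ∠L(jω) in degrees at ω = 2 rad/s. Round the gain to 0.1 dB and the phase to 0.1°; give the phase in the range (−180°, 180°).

At s = jω = j2:
zero (s+15): 15 + j2 → |·| = √(15²+2²) = √229 ≈ 15.133, ∠ = arctan(2/15) ≈ 7.59°
zero (s+500): 500 + j2 → |·| = √(500²+2²) = √250004 ≈ 500, ∠ = arctan(2/500) ≈ 0.23°
pole (s+4): 4 + j2 → |·| = √(4²+2²) = √20 ≈ 4.4721, ∠ = arctan(2/4) ≈ 26.57°
pole (s+50): 50 + j2 → |·| = √(50²+2²) = √2504 ≈ 50.04, ∠ = arctan(2/50) ≈ 2.29°
|L| = 500 · 7566.5 / 223.78 ≈ 16906
Gain = 20 log₁₀(16906) ≈ 84.56 dB
∠L = 7.82° − 28.86° = -21.04°

84.6 dB, -21.0°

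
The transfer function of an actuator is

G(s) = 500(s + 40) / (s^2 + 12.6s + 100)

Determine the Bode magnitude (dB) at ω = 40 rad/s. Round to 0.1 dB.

At s = jω = j40:
zero (s+40): 40 + j40 → |·| = √(40²+40²) = √3200 ≈ 56.569, ∠ = arctan(40/40) ≈ 45.00°
quadratic: (j40)² + 12.6·j40 + 100 = -1500 + j504 → |·| ≈ 1582.4, ∠ ≈ 161.43°
|G| = 500 · 56.569 / 1582.4 ≈ 17.874
Gain = 20 log₁₀(17.874) ≈ 25.04 dB

25.0 dB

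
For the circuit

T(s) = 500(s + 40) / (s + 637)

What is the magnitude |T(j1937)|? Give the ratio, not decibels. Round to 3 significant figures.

At s = jω = j1937:
zero (s+40): 40 + j1937 → |·| = √(40²+1937²) = √3753569 ≈ 1937.4, ∠ = arctan(1937/40) ≈ 88.82°
pole (s+637): 637 + j1937 → |·| = √(637²+1937²) = √4157738 ≈ 2039.1, ∠ = arctan(1937/637) ≈ 71.80°
|T| = 500 · 1937.4 / 2039.1 ≈ 475.06

475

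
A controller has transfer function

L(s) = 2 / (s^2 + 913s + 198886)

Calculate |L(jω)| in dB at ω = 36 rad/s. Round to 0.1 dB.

Substitute s = j36:
Numerator: 2 = 2 + j0
Denominator: (j36)^2 + 913(j36) + 198886 = 197590 + j32868
|N| = √(2² + 0²) ≈ 2, ∠N ≈ 0.00°
|D| = √(197590² + 32868²) ≈ 2.0031e+05, ∠D ≈ 9.44°
|L| = 2 / 2.0031e+05 ≈ 9.9845e-06
Gain = 20 log₁₀(9.9845e-06) ≈ -100.01 dB

-100.0 dB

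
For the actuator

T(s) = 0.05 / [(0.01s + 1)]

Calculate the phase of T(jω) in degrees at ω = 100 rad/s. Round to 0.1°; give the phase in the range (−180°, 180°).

-45.0°

At ω = 100 rad/s:
pole (1 + j100·0.01) = 1 + j1 → |·| ≈ 1.4142, ∠ ≈ 45.00°
∠T = (0°) − (45.00°) = -45.00°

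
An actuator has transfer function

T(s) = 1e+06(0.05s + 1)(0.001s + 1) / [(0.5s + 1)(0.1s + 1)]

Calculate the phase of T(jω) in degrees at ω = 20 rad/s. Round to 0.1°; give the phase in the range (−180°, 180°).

At ω = 20 rad/s:
zero (1 + j20·0.05) = 1 + j1 → |·| ≈ 1.4142, ∠ ≈ 45.00°
zero (1 + j20·0.001) = 1 + j0.02 → |·| ≈ 1.0002, ∠ ≈ 1.15°
pole (1 + j20·0.5) = 1 + j10 → |·| ≈ 10.05, ∠ ≈ 84.29°
pole (1 + j20·0.1) = 1 + j2 → |·| ≈ 2.2361, ∠ ≈ 63.43°
∠T = (45.00° + 1.15°) − (84.29° + 63.43°) = -101.57°

-101.6°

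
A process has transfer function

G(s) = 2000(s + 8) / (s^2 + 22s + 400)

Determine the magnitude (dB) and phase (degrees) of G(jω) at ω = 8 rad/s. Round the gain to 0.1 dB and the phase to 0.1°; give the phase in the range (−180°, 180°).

35.5 dB, 17.4°

At s = jω = j8:
zero (s+8): 8 + j8 → |·| = √(8²+8²) = √128 ≈ 11.314, ∠ = arctan(8/8) ≈ 45.00°
quadratic: (j8)² + 22·j8 + 400 = 336 + j176 → |·| ≈ 379.3, ∠ ≈ 27.65°
|G| = 2000 · 11.314 / 379.3 ≈ 59.657
Gain = 20 log₁₀(59.657) ≈ 35.51 dB
∠G = 45.00° − 27.65° = 17.35°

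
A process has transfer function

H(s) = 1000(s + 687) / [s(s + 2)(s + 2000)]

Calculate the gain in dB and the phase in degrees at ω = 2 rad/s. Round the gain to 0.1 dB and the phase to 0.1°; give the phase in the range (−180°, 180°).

At s = jω = j2:
zero (s+687): 687 + j2 → |·| = √(687²+2²) = √471973 ≈ 687, ∠ = arctan(2/687) ≈ 0.17°
pole (s+2): 2 + j2 → |·| = √(2²+2²) = √8 ≈ 2.8284, ∠ = arctan(2/2) ≈ 45.00°
pole (s+2000): 2000 + j2 → |·| = √(2000²+2²) = √4000004 ≈ 2000, ∠ = arctan(2/2000) ≈ 0.06°
pole at origin: |s| = 2, ∠ = 90.00° (in denominator)
|H| = 1000 · 687 / 11314 ≈ 60.721
Gain = 20 log₁₀(60.721) ≈ 35.67 dB
∠H = 0.17° − 135.06° = -134.89°

35.7 dB, -134.9°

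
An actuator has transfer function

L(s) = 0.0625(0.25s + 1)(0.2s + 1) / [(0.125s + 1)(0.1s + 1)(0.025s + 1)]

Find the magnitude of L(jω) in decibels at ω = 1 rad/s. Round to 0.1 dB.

At ω = 1 rad/s:
zero (1 + j1·0.25) = 1 + j0.25 → |·| ≈ 1.0308, ∠ ≈ 14.04°
zero (1 + j1·0.2) = 1 + j0.2 → |·| ≈ 1.0198, ∠ ≈ 11.31°
pole (1 + j1·0.125) = 1 + j0.125 → |·| ≈ 1.0078, ∠ ≈ 7.13°
pole (1 + j1·0.1) = 1 + j0.1 → |·| ≈ 1.005, ∠ ≈ 5.71°
pole (1 + j1·0.025) = 1 + j0.025 → |·| ≈ 1.0003, ∠ ≈ 1.43°
|L| = 0.0625 · 1.0308 · 1.0198 / (1.0078 · 1.005 · 1.0003) ≈ 0.064848
Gain = 20 log₁₀(0.064848) ≈ -23.76 dB

-23.8 dB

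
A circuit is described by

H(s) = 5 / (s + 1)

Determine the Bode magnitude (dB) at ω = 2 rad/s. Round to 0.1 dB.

7.0 dB

Substitute s = j2:
Numerator: 5 = 5 + j0
Denominator: (j2) + 1 = 1 + j2
|N| = √(5² + 0²) ≈ 5, ∠N ≈ 0.00°
|D| = √(1² + 2²) ≈ 2.2361, ∠D ≈ 63.43°
|H| = 5 / 2.2361 ≈ 2.236
Gain = 20 log₁₀(2.236) ≈ 6.99 dB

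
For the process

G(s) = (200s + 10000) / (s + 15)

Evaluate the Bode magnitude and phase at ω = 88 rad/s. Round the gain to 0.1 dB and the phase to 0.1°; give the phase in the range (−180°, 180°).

Substitute s = j88:
Numerator: 200(j88) + 10000 = 10000 + j17600
Denominator: (j88) + 15 = 15 + j88
|N| = √(10000² + 17600²) ≈ 20243, ∠N ≈ 60.40°
|D| = √(15² + 88²) ≈ 89.269, ∠D ≈ 80.33°
|G| = 20243 / 89.269 ≈ 226.76
Gain = 20 log₁₀(226.76) ≈ 47.11 dB
∠G = 60.40° − 80.33° = -19.93°

47.1 dB, -19.9°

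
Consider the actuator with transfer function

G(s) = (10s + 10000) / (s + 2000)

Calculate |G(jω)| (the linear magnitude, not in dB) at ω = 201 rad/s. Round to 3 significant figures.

5.07

Substitute s = j201:
Numerator: 10(j201) + 10000 = 10000 + j2010
Denominator: (j201) + 2000 = 2000 + j201
|N| = √(10000² + 2010²) ≈ 10200, ∠N ≈ 11.37°
|D| = √(2000² + 201²) ≈ 2010.1, ∠D ≈ 5.74°
|G| = 10200 / 2010.1 ≈ 5.0744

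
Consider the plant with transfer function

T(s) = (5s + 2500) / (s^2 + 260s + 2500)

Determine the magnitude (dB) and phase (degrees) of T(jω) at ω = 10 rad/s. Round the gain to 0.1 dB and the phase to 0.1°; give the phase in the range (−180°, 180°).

-3.0 dB, -46.1°

Substitute s = j10:
Numerator: 5(j10) + 2500 = 2500 + j50
Denominator: (j10)^2 + 260(j10) + 2500 = 2400 + j2600
|N| = √(2500² + 50²) ≈ 2500.5, ∠N ≈ 1.15°
|D| = √(2400² + 2600²) ≈ 3538.4, ∠D ≈ 47.29°
|T| = 2500.5 / 3538.4 ≈ 0.70668
Gain = 20 log₁₀(0.70668) ≈ -3.02 dB
∠T = 1.15° − 47.29° = -46.14°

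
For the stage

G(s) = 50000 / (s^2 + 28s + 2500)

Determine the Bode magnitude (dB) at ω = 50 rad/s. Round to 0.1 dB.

31.1 dB

At s = jω = j50:
quadratic: (j50)² + 28·j50 + 2500 = 0 + j1400 → |·| ≈ 1400, ∠ ≈ 90.00°
|G| = 50000 / 1400 ≈ 35.714
Gain = 20 log₁₀(35.714) ≈ 31.06 dB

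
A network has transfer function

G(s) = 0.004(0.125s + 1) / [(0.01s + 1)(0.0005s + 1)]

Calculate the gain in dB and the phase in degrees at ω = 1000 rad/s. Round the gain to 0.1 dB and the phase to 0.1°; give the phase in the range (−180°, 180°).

At ω = 1000 rad/s:
zero (1 + j1000·0.125) = 1 + j125 → |·| ≈ 125, ∠ ≈ 89.54°
pole (1 + j1000·0.01) = 1 + j10 → |·| ≈ 10.05, ∠ ≈ 84.29°
pole (1 + j1000·0.0005) = 1 + j0.5 → |·| ≈ 1.118, ∠ ≈ 26.57°
|G| = 0.004 · 125 / (10.05 · 1.118) ≈ 0.0445
Gain = 20 log₁₀(0.0445) ≈ -27.03 dB
∠G = (89.54°) − (84.29° + 26.57°) = -21.32°

-27.0 dB, -21.3°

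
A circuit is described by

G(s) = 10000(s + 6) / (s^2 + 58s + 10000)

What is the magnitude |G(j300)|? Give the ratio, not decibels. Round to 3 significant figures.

36.7

At s = jω = j300:
zero (s+6): 6 + j300 → |·| = √(6²+300²) = √90036 ≈ 300.06, ∠ = arctan(300/6) ≈ 88.85°
quadratic: (j300)² + 58·j300 + 10000 = -80000 + j17400 → |·| ≈ 81870, ∠ ≈ 167.73°
|G| = 10000 · 300.06 / 81870 ≈ 36.651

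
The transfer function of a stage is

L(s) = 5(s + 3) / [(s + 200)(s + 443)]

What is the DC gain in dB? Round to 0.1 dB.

-75.4 dB

L(0) = 5·3 / (200·443) ≈ 0.0001693
20 log₁₀(0.0001693) ≈ -75.43 dB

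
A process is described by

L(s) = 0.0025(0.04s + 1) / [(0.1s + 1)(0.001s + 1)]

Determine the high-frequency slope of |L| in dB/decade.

Each pole contributes −20 dB/decade at high frequency; each zero contributes +20 dB/decade.
Net: 1 zero(s) − 2 pole(s) → -20 dB/decade.

-20 dB/decade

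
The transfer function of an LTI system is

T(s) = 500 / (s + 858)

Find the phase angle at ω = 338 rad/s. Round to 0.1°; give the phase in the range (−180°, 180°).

At s = jω = j338:
pole (s+858): 858 + j338 → |·| = √(858²+338²) = √850408 ≈ 922.18, ∠ = arctan(338/858) ≈ 21.50°
∠T = 0.00° − 21.50° = -21.50°

-21.5°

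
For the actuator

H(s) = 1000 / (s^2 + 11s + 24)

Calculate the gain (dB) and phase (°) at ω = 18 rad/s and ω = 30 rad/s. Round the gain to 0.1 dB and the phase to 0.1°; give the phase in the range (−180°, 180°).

ω = 18: 8.9 dB, -146.6°; ω = 30: 0.6 dB, -159.4°

Substitute s = j18:
Numerator: 1000 = 1000 + j0
Denominator: (j18)^2 + 11(j18) + 24 = -300 + j198
|N| = √(1000² + 0²) ≈ 1000, ∠N ≈ 0.00°
|D| = √(300² + 198²) ≈ 359.45, ∠D ≈ 146.58°
|H| = 1000 / 359.45 ≈ 2.782
Gain = 20 log₁₀(2.782) ≈ 8.89 dB
∠H = 0.00° − 146.58° = -146.58°

Substitute s = j30:
Numerator: 1000 = 1000 + j0
Denominator: (j30)^2 + 11(j30) + 24 = -876 + j330
|N| = √(1000² + 0²) ≈ 1000, ∠N ≈ 0.00°
|D| = √(876² + 330²) ≈ 936.1, ∠D ≈ 159.36°
|H| = 1000 / 936.1 ≈ 1.0683
Gain = 20 log₁₀(1.0683) ≈ 0.57 dB
∠H = 0.00° − 159.36° = -159.36°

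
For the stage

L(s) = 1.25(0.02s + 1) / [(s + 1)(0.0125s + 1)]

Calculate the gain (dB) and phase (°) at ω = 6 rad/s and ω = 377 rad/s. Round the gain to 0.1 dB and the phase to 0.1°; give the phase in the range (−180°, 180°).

At ω = 6 rad/s:
zero (1 + j6·0.02) = 1 + j0.12 → |·| ≈ 1.0072, ∠ ≈ 6.84°
pole (1 + j6·1) = 1 + j6 → |·| ≈ 6.0828, ∠ ≈ 80.54°
pole (1 + j6·0.0125) = 1 + j0.075 → |·| ≈ 1.0028, ∠ ≈ 4.29°
|L| = 1.25 · 1.0072 / (6.0828 · 1.0028) ≈ 0.2064
Gain = 20 log₁₀(0.2064) ≈ -13.71 dB
∠L = (6.84°) − (80.54° + 4.29°) = -77.99°

At ω = 377 rad/s:
zero (1 + j377·0.02) = 1 + j7.54 → |·| ≈ 7.606, ∠ ≈ 82.45°
pole (1 + j377·1) = 1 + j377 → |·| ≈ 377, ∠ ≈ 89.85°
pole (1 + j377·0.0125) = 1 + j4.7125 → |·| ≈ 4.8174, ∠ ≈ 78.02°
|L| = 1.25 · 7.606 / (377 · 4.8174) ≈ 0.0052349
Gain = 20 log₁₀(0.0052349) ≈ -45.62 dB
∠L = (82.45°) − (89.85° + 78.02°) = -85.42°

ω = 6: -13.7 dB, -78.0°; ω = 377: -45.6 dB, -85.4°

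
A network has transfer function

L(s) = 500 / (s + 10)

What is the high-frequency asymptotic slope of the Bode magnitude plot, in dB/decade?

Each pole contributes −20 dB/decade at high frequency; each zero contributes +20 dB/decade.
Net: 0 zero(s) − 1 pole(s) → -20 dB/decade.

-20 dB/decade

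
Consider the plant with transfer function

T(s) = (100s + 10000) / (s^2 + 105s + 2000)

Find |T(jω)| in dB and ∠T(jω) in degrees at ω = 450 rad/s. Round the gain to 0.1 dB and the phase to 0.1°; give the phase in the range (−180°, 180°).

Substitute s = j450:
Numerator: 100(j450) + 10000 = 10000 + j45000
Denominator: (j450)^2 + 105(j450) + 2000 = -200500 + j47250
|N| = √(10000² + 45000²) ≈ 46098, ∠N ≈ 77.47°
|D| = √(200500² + 47250²) ≈ 2.0599e+05, ∠D ≈ 166.74°
|T| = 46098 / 2.0599e+05 ≈ 0.22379
Gain = 20 log₁₀(0.22379) ≈ -13.00 dB
∠T = 77.47° − 166.74° = -89.27°

-13.0 dB, -89.3°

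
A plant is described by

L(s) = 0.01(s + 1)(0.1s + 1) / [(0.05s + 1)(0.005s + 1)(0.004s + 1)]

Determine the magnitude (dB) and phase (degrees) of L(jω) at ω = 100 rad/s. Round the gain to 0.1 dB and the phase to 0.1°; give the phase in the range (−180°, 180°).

At ω = 100 rad/s:
zero (1 + j100·1) = 1 + j100 → |·| ≈ 100, ∠ ≈ 89.43°
zero (1 + j100·0.1) = 1 + j10 → |·| ≈ 10.05, ∠ ≈ 84.29°
pole (1 + j100·0.05) = 1 + j5 → |·| ≈ 5.099, ∠ ≈ 78.69°
pole (1 + j100·0.005) = 1 + j0.5 → |·| ≈ 1.118, ∠ ≈ 26.57°
pole (1 + j100·0.004) = 1 + j0.4 → |·| ≈ 1.077, ∠ ≈ 21.80°
|L| = 0.01 · 100 · 10.05 / (5.099 · 1.118 · 1.077) ≈ 1.6369
Gain = 20 log₁₀(1.6369) ≈ 4.28 dB
∠L = (89.43° + 84.29°) − (78.69° + 26.57° + 21.80°) = 46.66°

4.3 dB, 46.7°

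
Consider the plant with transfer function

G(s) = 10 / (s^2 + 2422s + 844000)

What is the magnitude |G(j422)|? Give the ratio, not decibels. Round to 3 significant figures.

8.20e-06

Substitute s = j422:
Numerator: 10 = 10 + j0
Denominator: (j422)^2 + 2422(j422) + 844000 = 665916 + j1022084
|N| = √(10² + 0²) ≈ 10, ∠N ≈ 0.00°
|D| = √(665916² + 1022084²) ≈ 1.2199e+06, ∠D ≈ 56.91°
|G| = 10 / 1.2199e+06 ≈ 8.1974e-06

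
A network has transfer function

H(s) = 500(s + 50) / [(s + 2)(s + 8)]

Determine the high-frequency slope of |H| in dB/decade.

-20 dB/decade

Each pole contributes −20 dB/decade at high frequency; each zero contributes +20 dB/decade.
Net: 1 zero(s) − 2 pole(s) → -20 dB/decade.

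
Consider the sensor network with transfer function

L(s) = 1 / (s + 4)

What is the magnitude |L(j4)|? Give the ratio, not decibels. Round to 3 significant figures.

0.177

Substitute s = j4:
Numerator: 1 = 1 + j0
Denominator: (j4) + 4 = 4 + j4
|N| = √(1² + 0²) ≈ 1, ∠N ≈ 0.00°
|D| = √(4² + 4²) ≈ 5.6569, ∠D ≈ 45.00°
|L| = 1 / 5.6569 ≈ 0.17678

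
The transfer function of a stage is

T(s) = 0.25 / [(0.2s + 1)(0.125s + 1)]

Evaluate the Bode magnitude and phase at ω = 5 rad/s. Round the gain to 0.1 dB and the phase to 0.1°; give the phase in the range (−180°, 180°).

At ω = 5 rad/s:
pole (1 + j5·0.2) = 1 + j1 → |·| ≈ 1.4142, ∠ ≈ 45.00°
pole (1 + j5·0.125) = 1 + j0.625 → |·| ≈ 1.1792, ∠ ≈ 32.01°
|T| = 0.25 · 1 / (1.4142 · 1.1792) ≈ 0.14991
Gain = 20 log₁₀(0.14991) ≈ -16.48 dB
∠T = (0°) − (45.00° + 32.01°) = -77.01°

-16.5 dB, -77.0°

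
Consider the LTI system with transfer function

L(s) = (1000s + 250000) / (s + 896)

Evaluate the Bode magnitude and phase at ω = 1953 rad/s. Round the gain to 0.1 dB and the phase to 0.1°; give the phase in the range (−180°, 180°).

59.2 dB, 17.4°

Substitute s = j1953:
Numerator: 1000(j1953) + 250000 = 250000 + j1953000
Denominator: (j1953) + 896 = 896 + j1953
|N| = √(250000² + 1953000²) ≈ 1.9689e+06, ∠N ≈ 82.71°
|D| = √(896² + 1953²) ≈ 2148.7, ∠D ≈ 65.36°
|L| = 1.9689e+06 / 2148.7 ≈ 916.32
Gain = 20 log₁₀(916.32) ≈ 59.24 dB
∠L = 82.71° − 65.36° = 17.35°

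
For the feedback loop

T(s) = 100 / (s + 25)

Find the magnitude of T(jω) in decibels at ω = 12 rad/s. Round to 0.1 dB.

At s = jω = j12:
pole (s+25): 25 + j12 → |·| = √(25²+12²) = √769 ≈ 27.731, ∠ = arctan(12/25) ≈ 25.64°
|T| = 100 / 27.731 ≈ 3.6061
Gain = 20 log₁₀(3.6061) ≈ 11.14 dB

11.1 dB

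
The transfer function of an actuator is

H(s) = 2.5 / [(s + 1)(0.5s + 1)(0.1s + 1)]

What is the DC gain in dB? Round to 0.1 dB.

8.0 dB

H(0) = 2.5 · 1 / 1 = 2.5
20 log₁₀(2.5) ≈ 7.96 dB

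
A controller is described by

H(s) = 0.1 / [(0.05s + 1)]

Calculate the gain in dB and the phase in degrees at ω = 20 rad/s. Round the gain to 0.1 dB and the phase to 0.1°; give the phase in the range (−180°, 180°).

-23.0 dB, -45.0°

At ω = 20 rad/s:
pole (1 + j20·0.05) = 1 + j1 → |·| ≈ 1.4142, ∠ ≈ 45.00°
|H| = 0.1 · 1 / (1.4142) ≈ 0.070711
Gain = 20 log₁₀(0.070711) ≈ -23.01 dB
∠H = (0°) − (45.00°) = -45.00°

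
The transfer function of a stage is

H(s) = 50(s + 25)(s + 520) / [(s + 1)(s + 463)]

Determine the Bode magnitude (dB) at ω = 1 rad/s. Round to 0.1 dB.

59.9 dB

At s = jω = j1:
zero (s+25): 25 + j1 → |·| = √(25²+1²) = √626 ≈ 25.02, ∠ = arctan(1/25) ≈ 2.29°
zero (s+520): 520 + j1 → |·| = √(520²+1²) = √270401 ≈ 520, ∠ = arctan(1/520) ≈ 0.11°
pole (s+1): 1 + j1 → |·| = √(1²+1²) = √2 ≈ 1.4142, ∠ = arctan(1/1) ≈ 45.00°
pole (s+463): 463 + j1 → |·| = √(463²+1²) = √214370 ≈ 463, ∠ = arctan(1/463) ≈ 0.12°
|H| = 50 · 13010 / 654.77 ≈ 993.48
Gain = 20 log₁₀(993.48) ≈ 59.94 dB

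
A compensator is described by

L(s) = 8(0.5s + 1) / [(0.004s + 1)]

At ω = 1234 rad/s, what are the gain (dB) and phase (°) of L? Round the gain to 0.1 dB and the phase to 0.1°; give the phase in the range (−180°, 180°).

59.8 dB, 11.4°

At ω = 1234 rad/s:
zero (1 + j1234·0.5) = 1 + j617 → |·| ≈ 617, ∠ ≈ 89.91°
pole (1 + j1234·0.004) = 1 + j4.936 → |·| ≈ 5.0363, ∠ ≈ 78.55°
|L| = 8 · 617 / (5.0363) ≈ 980.08
Gain = 20 log₁₀(980.08) ≈ 59.83 dB
∠L = (89.91°) − (78.55°) = 11.36°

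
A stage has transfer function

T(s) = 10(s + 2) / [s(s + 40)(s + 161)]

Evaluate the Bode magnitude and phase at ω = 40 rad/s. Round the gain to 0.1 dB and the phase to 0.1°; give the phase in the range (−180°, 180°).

-59.4 dB, -61.8°

At s = jω = j40:
zero (s+2): 2 + j40 → |·| = √(2²+40²) = √1604 ≈ 40.05, ∠ = arctan(40/2) ≈ 87.14°
pole (s+40): 40 + j40 → |·| = √(40²+40²) = √3200 ≈ 56.569, ∠ = arctan(40/40) ≈ 45.00°
pole (s+161): 161 + j40 → |·| = √(161²+40²) = √27521 ≈ 165.89, ∠ = arctan(40/161) ≈ 13.95°
pole at origin: |s| = 40, ∠ = 90.00° (in denominator)
|T| = 10 · 40.05 / 3.7537e+05 ≈ 0.0010669
Gain = 20 log₁₀(0.0010669) ≈ -59.44 dB
∠T = 87.14° − 148.95° = -61.81°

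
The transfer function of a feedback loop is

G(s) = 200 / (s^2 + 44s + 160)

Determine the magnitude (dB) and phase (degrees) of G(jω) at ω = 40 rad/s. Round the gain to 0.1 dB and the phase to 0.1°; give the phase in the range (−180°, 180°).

-21.1 dB, -129.3°

Substitute s = j40:
Numerator: 200 = 200 + j0
Denominator: (j40)^2 + 44(j40) + 160 = -1440 + j1760
|N| = √(200² + 0²) ≈ 200, ∠N ≈ 0.00°
|D| = √(1440² + 1760²) ≈ 2274, ∠D ≈ 129.29°
|G| = 200 / 2274 ≈ 0.087951
Gain = 20 log₁₀(0.087951) ≈ -21.12 dB
∠G = 0.00° − 129.29° = -129.29°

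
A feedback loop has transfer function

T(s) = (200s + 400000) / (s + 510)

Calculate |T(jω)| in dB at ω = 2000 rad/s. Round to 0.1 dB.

48.8 dB

Substitute s = j2000:
Numerator: 200(j2000) + 400000 = 400000 + j400000
Denominator: (j2000) + 510 = 510 + j2000
|N| = √(400000² + 400000²) ≈ 5.6569e+05, ∠N ≈ 45.00°
|D| = √(510² + 2000²) ≈ 2064, ∠D ≈ 75.69°
|T| = 5.6569e+05 / 2064 ≈ 274.07
Gain = 20 log₁₀(274.07) ≈ 48.76 dB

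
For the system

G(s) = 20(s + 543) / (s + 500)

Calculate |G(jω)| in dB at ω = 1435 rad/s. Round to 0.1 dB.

At s = jω = j1435:
zero (s+543): 543 + j1435 → |·| = √(543²+1435²) = √2354074 ≈ 1534.3, ∠ = arctan(1435/543) ≈ 69.27°
pole (s+500): 500 + j1435 → |·| = √(500²+1435²) = √2309225 ≈ 1519.6, ∠ = arctan(1435/500) ≈ 70.79°
|G| = 20 · 1534.3 / 1519.6 ≈ 20.193
Gain = 20 log₁₀(20.193) ≈ 26.10 dB

26.1 dB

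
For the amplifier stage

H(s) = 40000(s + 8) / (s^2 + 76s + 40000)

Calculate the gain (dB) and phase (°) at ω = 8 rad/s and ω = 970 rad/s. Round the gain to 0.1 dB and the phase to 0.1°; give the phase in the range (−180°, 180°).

ω = 8: 21.1 dB, 44.1°; ω = 970: 32.7 dB, -85.8°

At s = jω = j8:
zero (s+8): 8 + j8 → |·| = √(8²+8²) = √128 ≈ 11.314, ∠ = arctan(8/8) ≈ 45.00°
quadratic: (j8)² + 76·j8 + 40000 = 39936 + j608 → |·| ≈ 39941, ∠ ≈ 0.87°
|H| = 40000 · 11.314 / 39941 ≈ 11.331
Gain = 20 log₁₀(11.331) ≈ 21.09 dB
∠H = 45.00° − 0.87° = 44.13°

At s = jω = j970:
zero (s+8): 8 + j970 → |·| = √(8²+970²) = √940964 ≈ 970.03, ∠ = arctan(970/8) ≈ 89.53°
quadratic: (j970)² + 76·j970 + 40000 = -900900 + j73720 → |·| ≈ 9.0391e+05, ∠ ≈ 175.32°
|H| = 40000 · 970.03 / 9.0391e+05 ≈ 42.926
Gain = 20 log₁₀(42.926) ≈ 32.65 dB
∠H = 89.53° − 175.32° = -85.79°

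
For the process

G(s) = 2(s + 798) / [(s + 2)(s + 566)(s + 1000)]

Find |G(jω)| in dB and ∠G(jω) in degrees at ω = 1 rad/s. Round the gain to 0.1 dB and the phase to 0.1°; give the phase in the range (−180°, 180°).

At s = jω = j1:
zero (s+798): 798 + j1 → |·| = √(798²+1²) = √636805 ≈ 798, ∠ = arctan(1/798) ≈ 0.07°
pole (s+2): 2 + j1 → |·| = √(2²+1²) = √5 ≈ 2.2361, ∠ = arctan(1/2) ≈ 26.57°
pole (s+566): 566 + j1 → |·| = √(566²+1²) = √320357 ≈ 566, ∠ = arctan(1/566) ≈ 0.10°
pole (s+1000): 1000 + j1 → |·| = √(1000²+1²) = √1000001 ≈ 1000, ∠ = arctan(1/1000) ≈ 0.06°
|G| = 2 · 798 / 1.2656e+06 ≈ 0.0012611
Gain = 20 log₁₀(0.0012611) ≈ -57.99 dB
∠G = 0.07° − 26.73° = -26.66°

-58.0 dB, -26.7°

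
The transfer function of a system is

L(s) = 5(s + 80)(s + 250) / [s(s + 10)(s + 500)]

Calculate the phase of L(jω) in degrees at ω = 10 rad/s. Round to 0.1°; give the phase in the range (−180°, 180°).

At s = jω = j10:
zero (s+80): 80 + j10 → |·| = √(80²+10²) = √6500 ≈ 80.623, ∠ = arctan(10/80) ≈ 7.13°
zero (s+250): 250 + j10 → |·| = √(250²+10²) = √62600 ≈ 250.2, ∠ = arctan(10/250) ≈ 2.29°
pole (s+10): 10 + j10 → |·| = √(10²+10²) = √200 ≈ 14.142, ∠ = arctan(10/10) ≈ 45.00°
pole (s+500): 500 + j10 → |·| = √(500²+10²) = √250100 ≈ 500.1, ∠ = arctan(10/500) ≈ 1.15°
pole at origin: |s| = 10, ∠ = 90.00° (in denominator)
∠L = 9.42° − 136.15° = -126.73°

-126.7°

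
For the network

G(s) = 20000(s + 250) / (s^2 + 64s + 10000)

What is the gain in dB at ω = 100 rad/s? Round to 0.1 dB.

At s = jω = j100:
zero (s+250): 250 + j100 → |·| = √(250²+100²) = √72500 ≈ 269.26, ∠ = arctan(100/250) ≈ 21.80°
quadratic: (j100)² + 64·j100 + 10000 = 0 + j6400 → |·| ≈ 6400, ∠ ≈ 90.00°
|G| = 20000 · 269.26 / 6400 ≈ 841.44
Gain = 20 log₁₀(841.44) ≈ 58.50 dB

58.5 dB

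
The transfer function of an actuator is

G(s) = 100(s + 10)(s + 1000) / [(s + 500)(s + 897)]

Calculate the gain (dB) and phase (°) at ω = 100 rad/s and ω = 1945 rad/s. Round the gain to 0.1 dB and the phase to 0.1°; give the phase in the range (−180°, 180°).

At s = jω = j100:
zero (s+10): 10 + j100 → |·| = √(10²+100²) = √10100 ≈ 100.5, ∠ = arctan(100/10) ≈ 84.29°
zero (s+1000): 1000 + j100 → |·| = √(1000²+100²) = √1010000 ≈ 1005, ∠ = arctan(100/1000) ≈ 5.71°
pole (s+500): 500 + j100 → |·| = √(500²+100²) = √260000 ≈ 509.9, ∠ = arctan(100/500) ≈ 11.31°
pole (s+897): 897 + j100 → |·| = √(897²+100²) = √814609 ≈ 902.56, ∠ = arctan(100/897) ≈ 6.36°
|G| = 100 · 1.01e+05 / 4.6022e+05 ≈ 21.946
Gain = 20 log₁₀(21.946) ≈ 26.83 dB
∠G = 90.00° − 17.67° = 72.33°

At s = jω = j1945:
zero (s+10): 10 + j1945 → |·| = √(10²+1945²) = √3783125 ≈ 1945, ∠ = arctan(1945/10) ≈ 89.71°
zero (s+1000): 1000 + j1945 → |·| = √(1000²+1945²) = √4783025 ≈ 2187, ∠ = arctan(1945/1000) ≈ 62.79°
pole (s+500): 500 + j1945 → |·| = √(500²+1945²) = √4033025 ≈ 2008.2, ∠ = arctan(1945/500) ≈ 75.58°
pole (s+897): 897 + j1945 → |·| = √(897²+1945²) = √4587634 ≈ 2141.9, ∠ = arctan(1945/897) ≈ 65.24°
|G| = 100 · 4.2537e+06 / 4.3014e+06 ≈ 98.891
Gain = 20 log₁₀(98.891) ≈ 39.90 dB
∠G = 152.50° − 140.82° = 11.68°

ω = 100: 26.8 dB, 72.3°; ω = 1945: 39.9 dB, 11.7°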